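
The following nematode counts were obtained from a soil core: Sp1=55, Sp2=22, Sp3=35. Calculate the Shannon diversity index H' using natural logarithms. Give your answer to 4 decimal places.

1.0324

Total N = 55+22+35 = 112, so the proportions are 0.491071, 0.196429, 0.3125 (working shown to 6 dp, full precision carried).
Each pᵢ ln pᵢ term: 0.491071×(-0.711166)=-0.349233, 0.196429×(-1.627456)=-0.319679, 0.3125×(-1.163151)=-0.363485.
Sum = -1.032397, so H' = 1.0324.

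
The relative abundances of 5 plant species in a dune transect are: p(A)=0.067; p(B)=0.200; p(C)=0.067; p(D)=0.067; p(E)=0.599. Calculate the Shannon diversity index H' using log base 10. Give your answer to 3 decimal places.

Each pᵢ log₁₀ pᵢ term (working shown to 5 dp, full precision carried): 0.067×(-1.17393)=-0.07865, 0.2×(-0.69897)=-0.13979, 0.067×(-1.17393)=-0.07865, 0.067×(-1.17393)=-0.07865, 0.599×(-0.22257)=-0.13332.
Sum = -0.50907, so H' = 0.509.

0.509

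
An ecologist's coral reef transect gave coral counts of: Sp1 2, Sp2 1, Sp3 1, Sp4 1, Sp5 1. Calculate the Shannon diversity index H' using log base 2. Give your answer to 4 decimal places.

2.2516

Total N = 2+1+1+1+1 = 6, so the proportions are 0.333333, 0.166667, 0.166667, 0.166667, 0.166667 (working shown to 6 dp, full precision carried).
Each pᵢ log₂ pᵢ term: 0.333333×(-1.584963)=-0.528321, 0.166667×(-2.584963)=-0.430827, 0.166667×(-2.584963)=-0.430827, 0.166667×(-2.584963)=-0.430827, 0.166667×(-2.584963)=-0.430827.
Sum = -2.251629, so H' = 2.2516.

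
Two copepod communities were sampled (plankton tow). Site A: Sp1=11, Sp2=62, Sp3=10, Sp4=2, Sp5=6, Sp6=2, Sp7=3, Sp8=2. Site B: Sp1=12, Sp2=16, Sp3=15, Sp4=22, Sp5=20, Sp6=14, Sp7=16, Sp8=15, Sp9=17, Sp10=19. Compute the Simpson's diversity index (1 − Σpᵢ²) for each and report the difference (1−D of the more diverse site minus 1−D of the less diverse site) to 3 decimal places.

0.326

Site A: N=98, proportions 0.11224, 0.63265, 0.10204, 0.02041, 0.06122, 0.02041, 0.03061, 0.02041, giving 1−D = 0.57080 (working shown to 5 dp, full precision carried).
Site B: N=166, proportions 0.07229, 0.09639, 0.09036, 0.13253, 0.12048, 0.08434, 0.09639, 0.09036, 0.10241, 0.11446, giving 1−D = 0.89708.
Difference = |0.57080 − 0.89708| = 0.32628, i.e. 0.326 to 3 decimal places.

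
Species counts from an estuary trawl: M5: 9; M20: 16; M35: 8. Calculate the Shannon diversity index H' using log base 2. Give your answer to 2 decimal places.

1.51

Total N = 9+16+8 = 33, so the proportions are 0.2727, 0.4848, 0.2424 (working shown to 4 dp, full precision carried).
Each pᵢ log₂ pᵢ term: 0.2727×(-1.8745)=-0.5112, 0.4848×(-1.0444)=-0.5064, 0.2424×(-2.0444)=-0.4956.
Sum = -1.5132, so H' = 1.51.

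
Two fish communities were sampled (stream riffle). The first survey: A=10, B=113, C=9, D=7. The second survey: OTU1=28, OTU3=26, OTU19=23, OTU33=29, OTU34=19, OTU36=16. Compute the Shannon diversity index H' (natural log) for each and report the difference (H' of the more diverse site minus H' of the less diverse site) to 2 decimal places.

The first survey: N=139, proportions 0.0719, 0.8129, 0.0647, 0.0504, giving H' = 0.6854 (working shown to 4 dp, full precision carried).
The second survey: N=141, proportions 0.1986, 0.1844, 0.1631, 0.2057, 0.1348, 0.1135, giving H' = 1.7708.
Difference = |0.6854 − 1.7708| = 1.0854, i.e. 1.09 to 2 decimal places.

1.09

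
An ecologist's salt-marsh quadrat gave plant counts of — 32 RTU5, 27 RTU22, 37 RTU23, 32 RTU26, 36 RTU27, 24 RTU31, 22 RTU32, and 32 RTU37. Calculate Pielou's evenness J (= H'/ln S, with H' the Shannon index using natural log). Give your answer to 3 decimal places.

Total N = 32+27+37+32+36+24+22+32 = 242, so the proportions are 0.13223, 0.11157, 0.15289, 0.13223, 0.14876, 0.09917, 0.09091, 0.13223 (working shown to 5 dp, full precision carried).
H' = −Σ pᵢ ln pᵢ = −((-0.26753) + (-0.24468) + (-0.28714) + (-0.26753) + (-0.28345) + (-0.22918) + (-0.21799) + (-0.26753)) = 2.06503.
With S = 8 species, ln S = 2.07944, so J = 2.06503/2.07944 = 0.99307, i.e. 0.993 to 3 decimal places.

0.993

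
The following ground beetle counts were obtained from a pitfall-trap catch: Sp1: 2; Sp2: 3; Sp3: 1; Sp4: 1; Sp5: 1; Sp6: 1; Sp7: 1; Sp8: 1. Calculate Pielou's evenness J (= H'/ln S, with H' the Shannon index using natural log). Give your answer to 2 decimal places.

Total N = 2+3+1+1+1+1+1+1 = 11, so the proportions are 0.1818, 0.2727, 0.0909, 0.0909, 0.0909, 0.0909, 0.0909, 0.0909 (working shown to 4 dp, full precision carried).
H' = −Σ pᵢ ln pᵢ = −((-0.3100) + (-0.3543) + (-0.2180) + (-0.2180) + (-0.2180) + (-0.2180) + (-0.2180) + (-0.2180)) = 1.9722.
With S = 8 species, ln S = 2.0794, so J = 1.9722/2.0794 = 0.9485, i.e. 0.95 to 2 decimal places.

0.95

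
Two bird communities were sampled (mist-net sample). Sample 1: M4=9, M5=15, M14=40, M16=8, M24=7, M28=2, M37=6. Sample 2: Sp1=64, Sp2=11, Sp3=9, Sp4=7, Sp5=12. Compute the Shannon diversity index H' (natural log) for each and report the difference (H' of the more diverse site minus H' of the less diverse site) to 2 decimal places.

Sample 1: N=87, proportions 0.10345, 0.17241, 0.45977, 0.09195, 0.08046, 0.02299, 0.06897, giving H' = 1.58838 (working shown to 5 dp, full precision carried).
Sample 2: N=103, proportions 0.62136, 0.1068, 0.08738, 0.06796, 0.1165, giving H' = 1.18074.
Difference = |1.58838 − 1.18074| = 0.40764, i.e. 0.41 to 2 decimal places.

0.41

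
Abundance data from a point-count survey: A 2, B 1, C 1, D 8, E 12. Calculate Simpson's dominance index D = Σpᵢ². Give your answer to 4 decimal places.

Total N = 2+1+1+8+12 = 24, so the proportions are 0.083333, 0.041667, 0.041667, 0.333333, 0.5 (working shown to 6 dp, full precision carried).
D = 0.083333² + 0.041667² + 0.041667² + 0.333333² + 0.5² = 0.006944 + 0.001736 + 0.001736 + 0.111111 + 0.250000 = 0.371528.
To 4 decimal places, D = 0.3715.

0.3715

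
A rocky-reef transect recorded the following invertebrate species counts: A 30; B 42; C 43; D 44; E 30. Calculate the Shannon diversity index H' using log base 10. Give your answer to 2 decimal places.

Total N = 30+42+43+44+30 = 189, so the proportions are 0.1587, 0.2222, 0.2275, 0.2328, 0.1587 (working shown to 4 dp, full precision carried).
Each pᵢ log₁₀ pᵢ term: 0.1587×(-0.7993)=-0.1269, 0.2222×(-0.6532)=-0.1452, 0.2275×(-0.6430)=-0.1463, 0.2328×(-0.6330)=-0.1474, 0.1587×(-0.7993)=-0.1269.
Sum = -0.6926, so H' = 0.69.

0.69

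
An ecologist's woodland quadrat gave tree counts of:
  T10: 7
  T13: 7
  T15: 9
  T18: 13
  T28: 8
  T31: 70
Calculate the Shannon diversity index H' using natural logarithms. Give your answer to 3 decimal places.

Total N = 7+7+9+13+8+70 = 114, so the proportions are 0.0614, 0.0614, 0.07895, 0.11404, 0.07018, 0.61404 (working shown to 5 dp, full precision carried).
Each pᵢ ln pᵢ term: 0.0614×(-2.79029)=-0.17133, 0.0614×(-2.79029)=-0.17133, 0.07895×(-2.53897)=-0.20045, 0.11404×(-2.17125)=-0.24760, 0.07018×(-2.65676)=-0.18644, 0.61404×(-0.48770)=-0.29947.
Sum = -1.27662, so H' = 1.277.

1.277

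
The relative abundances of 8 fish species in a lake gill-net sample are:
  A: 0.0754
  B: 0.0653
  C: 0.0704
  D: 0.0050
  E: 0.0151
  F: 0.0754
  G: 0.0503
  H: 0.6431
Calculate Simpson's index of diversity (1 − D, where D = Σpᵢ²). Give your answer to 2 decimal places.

D = 0.0754² + 0.0653² + 0.0704² + 0.005² + 0.0151² + 0.0754² + 0.0503² + 0.6431² = 0.0057 + 0.0043 + 0.0050 + 0.0000 + 0.0002 + 0.0057 + 0.0025 + 0.4136 = 0.4370 (working shown to 4 dp, full precision carried).
So 1 − D = 0.5630, i.e. 0.56 to 2 decimal places.

0.56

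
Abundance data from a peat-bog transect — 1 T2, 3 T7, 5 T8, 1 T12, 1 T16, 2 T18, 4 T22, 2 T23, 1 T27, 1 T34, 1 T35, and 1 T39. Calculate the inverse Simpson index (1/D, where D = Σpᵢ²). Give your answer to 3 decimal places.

8.138

Total N = 1+3+5+1+1+2+4+2+1+1+1+1 = 23, so the proportions are 0.0434783, 0.1304348, 0.2173913, 0.0434783, 0.0434783, 0.0869565, 0.173913, 0.0869565, 0.0434783, 0.0434783, 0.0434783, 0.0434783 (working shown to 7 dp, full precision carried).
D = 0.0434783² + 0.1304348² + 0.2173913² + 0.0434783² + 0.0434783² + 0.0869565² + 0.173913² + 0.0869565² + 0.0434783² + 0.0434783² + 0.0434783² + 0.0434783² = 0.0018904 + 0.0170132 + 0.0472590 + 0.0018904 + 0.0018904 + 0.0075614 + 0.0302457 + 0.0075614 + 0.0018904 + 0.0018904 + 0.0018904 + 0.0018904 = 0.1228733.
So 1/D = 8.13846, i.e. 8.138 to 3 decimal places.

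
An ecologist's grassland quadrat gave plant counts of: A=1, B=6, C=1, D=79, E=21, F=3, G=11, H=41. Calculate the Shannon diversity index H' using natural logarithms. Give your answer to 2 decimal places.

Total N = 1+6+1+79+21+3+11+41 = 163, so the proportions are 0.0061, 0.0368, 0.0061, 0.4847, 0.1288, 0.0184, 0.0675, 0.2515 (working shown to 4 dp, full precision carried).
Each pᵢ ln pᵢ term: 0.0061×(-5.0938)=-0.0313, 0.0368×(-3.3020)=-0.1215, 0.0061×(-5.0938)=-0.0313, 0.4847×(-0.7243)=-0.3510, 0.1288×(-2.0492)=-0.2640, 0.0184×(-3.9951)=-0.0735, 0.0675×(-2.6959)=-0.1819, 0.2515×(-1.3802)=-0.3472.
Sum = -1.4017, so H' = 1.40.

1.40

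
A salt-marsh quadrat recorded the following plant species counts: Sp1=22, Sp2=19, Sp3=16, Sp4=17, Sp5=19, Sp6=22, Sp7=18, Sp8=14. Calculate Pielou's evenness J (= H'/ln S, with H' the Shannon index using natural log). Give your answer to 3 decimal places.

Total N = 22+19+16+17+19+22+18+14 = 147, so the proportions are 0.14966, 0.12925, 0.10884, 0.11565, 0.12925, 0.14966, 0.12245, 0.09524 (working shown to 5 dp, full precision carried).
H' = −Σ pᵢ ln pᵢ = −((-0.28426) + (-0.26445) + (-0.24140) + (-0.24947) + (-0.26445) + (-0.28426) + (-0.25715) + (-0.22394)) = 2.06938.
With S = 8 species, ln S = 2.07944, so J = 2.06938/2.07944 = 0.99516, i.e. 0.995 to 3 decimal places.

0.995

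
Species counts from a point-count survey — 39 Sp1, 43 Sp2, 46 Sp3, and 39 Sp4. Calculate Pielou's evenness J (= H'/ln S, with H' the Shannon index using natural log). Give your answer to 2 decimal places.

Total N = 39+43+46+39 = 167, so the proportions are 0.2335, 0.2575, 0.2754, 0.2335 (working shown to 4 dp, full precision carried).
H' = −Σ pᵢ ln pᵢ = −((-0.3397) + (-0.3494) + (-0.3552) + (-0.3397)) = 1.3838.
With S = 4 species, ln S = 1.3863, so J = 1.3838/1.3863 = 0.9982, i.e. 1.00 to 2 decimal places.

1.00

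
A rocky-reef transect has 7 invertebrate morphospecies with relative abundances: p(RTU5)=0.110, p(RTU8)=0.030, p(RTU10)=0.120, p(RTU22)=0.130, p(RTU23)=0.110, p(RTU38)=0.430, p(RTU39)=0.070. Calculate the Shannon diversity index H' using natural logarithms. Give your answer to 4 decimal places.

Each pᵢ ln pᵢ term (working shown to 6 dp, full precision carried): 0.11×(-2.207275)=-0.242800, 0.03×(-3.506558)=-0.105197, 0.12×(-2.120264)=-0.254432, 0.13×(-2.040221)=-0.265229, 0.11×(-2.207275)=-0.242800, 0.43×(-0.843970)=-0.362907, 0.07×(-2.659260)=-0.186148.
Sum = -1.659513, so H' = 1.6595.

1.6595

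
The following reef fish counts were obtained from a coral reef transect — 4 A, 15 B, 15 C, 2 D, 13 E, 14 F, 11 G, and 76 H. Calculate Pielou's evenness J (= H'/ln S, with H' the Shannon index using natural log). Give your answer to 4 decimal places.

Total N = 4+15+15+2+13+14+11+76 = 150, so the proportions are 0.026667, 0.1, 0.1, 0.013333, 0.086667, 0.093333, 0.073333, 0.506667 (working shown to 6 dp, full precision carried).
H' = −Σ pᵢ ln pᵢ = −((-0.096649) + (-0.230259) + (-0.230259) + (-0.057567) + (-0.211959) + (-0.221347) + (-0.191601) + (-0.344484)) = 1.584124.
With S = 8 species, ln S = 2.079442, so J = 1.584124/2.079442 = 0.761803, i.e. 0.7618 to 4 decimal places.

0.7618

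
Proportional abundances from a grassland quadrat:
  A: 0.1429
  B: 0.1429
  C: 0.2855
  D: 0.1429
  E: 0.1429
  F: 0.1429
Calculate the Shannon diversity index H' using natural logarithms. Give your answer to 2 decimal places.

1.75

Each pᵢ ln pᵢ term (working shown to 4 dp, full precision carried): 0.1429×(-1.9456)=-0.2780, 0.1429×(-1.9456)=-0.2780, 0.2855×(-1.2535)=-0.3579, 0.1429×(-1.9456)=-0.2780, 0.1429×(-1.9456)=-0.2780, 0.1429×(-1.9456)=-0.2780.
Sum = -1.7480, so H' = 1.75.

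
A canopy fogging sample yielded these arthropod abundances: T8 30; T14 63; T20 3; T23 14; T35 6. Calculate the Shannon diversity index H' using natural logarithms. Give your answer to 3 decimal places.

Total N = 30+63+3+14+6 = 116, so the proportions are 0.25862, 0.5431, 0.02586, 0.12069, 0.05172 (working shown to 5 dp, full precision carried).
Each pᵢ ln pᵢ term: 0.25862×(-1.35239)=-0.34976, 0.5431×(-0.61046)=-0.33154, 0.02586×(-3.65498)=-0.09453, 0.12069×(-2.11453)=-0.25520, 0.05172×(-2.96183)=-0.15320.
Sum = -1.18422, so H' = 1.184.

1.184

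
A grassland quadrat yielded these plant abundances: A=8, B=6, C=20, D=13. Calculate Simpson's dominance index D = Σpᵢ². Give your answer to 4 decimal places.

Total N = 8+6+20+13 = 47, so the proportions are 0.170213, 0.12766, 0.425532, 0.276596 (working shown to 6 dp, full precision carried).
D = 0.170213² + 0.12766² + 0.425532² + 0.276596² = 0.028972 + 0.016297 + 0.181077 + 0.076505 = 0.302852.
To 4 decimal places, D = 0.3029.

0.3029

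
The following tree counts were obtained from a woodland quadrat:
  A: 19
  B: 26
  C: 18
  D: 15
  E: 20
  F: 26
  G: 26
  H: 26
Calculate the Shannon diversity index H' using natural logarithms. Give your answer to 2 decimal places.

Total N = 19+26+18+15+20+26+26+26 = 176, so the proportions are 0.108, 0.1477, 0.1023, 0.0852, 0.1136, 0.1477, 0.1477, 0.1477 (working shown to 4 dp, full precision carried).
Each pᵢ ln pᵢ term: 0.108×(-2.2260)=-0.2403, 0.1477×(-1.9124)=-0.2825, 0.1023×(-2.2801)=-0.2332, 0.0852×(-2.4624)=-0.2099, 0.1136×(-2.1748)=-0.2471, 0.1477×(-1.9124)=-0.2825, 0.1477×(-1.9124)=-0.2825, 0.1477×(-1.9124)=-0.2825.
Sum = -2.0605, so H' = 2.06.

2.06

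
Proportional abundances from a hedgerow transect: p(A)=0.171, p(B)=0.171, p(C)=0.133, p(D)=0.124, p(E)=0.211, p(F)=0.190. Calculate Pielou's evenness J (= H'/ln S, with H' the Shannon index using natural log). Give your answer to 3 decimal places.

0.991

H' = −Σ pᵢ ln pᵢ = −((-0.30200) + (-0.30200) + (-0.26832) + (-0.25885) + (-0.32829) + (-0.31554)) = 1.77500 (working shown to 5 dp, full precision carried).
With S = 6 species, ln S = 1.79176, so J = 1.77500/1.79176 = 0.99065, i.e. 0.991 to 3 decimal places.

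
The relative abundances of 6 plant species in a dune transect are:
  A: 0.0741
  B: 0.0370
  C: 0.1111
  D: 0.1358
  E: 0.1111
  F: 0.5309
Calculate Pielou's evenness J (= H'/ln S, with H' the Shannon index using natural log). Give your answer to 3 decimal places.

H' = −Σ pᵢ ln pᵢ = −((-0.19283) + (-0.12198) + (-0.24412) + (-0.27113) + (-0.24412) + (-0.33616)) = 1.41035 (working shown to 5 dp, full precision carried).
With S = 6 species, ln S = 1.79176, so J = 1.41035/1.79176 = 0.78713, i.e. 0.787 to 3 decimal places.

0.787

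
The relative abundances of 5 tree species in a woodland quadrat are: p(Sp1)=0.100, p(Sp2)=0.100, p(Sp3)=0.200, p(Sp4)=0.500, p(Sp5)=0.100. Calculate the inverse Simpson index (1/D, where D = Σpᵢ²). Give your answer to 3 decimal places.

D = 0.1² + 0.1² + 0.2² + 0.5² + 0.1² = 0.010000 + 0.010000 + 0.040000 + 0.250000 + 0.010000 = 0.320000 (working shown to 6 dp, full precision carried).
So 1/D = 3.12500, i.e. 3.125 to 3 decimal places.

3.125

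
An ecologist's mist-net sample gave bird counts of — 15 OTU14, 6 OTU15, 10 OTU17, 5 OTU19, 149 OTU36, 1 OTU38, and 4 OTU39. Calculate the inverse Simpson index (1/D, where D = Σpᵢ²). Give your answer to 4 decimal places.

1.5971

Total N = 15+6+10+5+149+1+4 = 190, so the proportions are 0.0789474, 0.0315789, 0.0526316, 0.0263158, 0.7842105, 0.0052632, 0.0210526 (working shown to 7 dp, full precision carried).
D = 0.0789474² + 0.0315789² + 0.0526316² + 0.0263158² + 0.7842105² + 0.0052632² + 0.0210526² = 0.0062327 + 0.0009972 + 0.0027701 + 0.0006925 + 0.6149861 + 0.0000277 + 0.0004432 = 0.6261496.
So 1/D = 1.597062, i.e. 1.5971 to 4 decimal places.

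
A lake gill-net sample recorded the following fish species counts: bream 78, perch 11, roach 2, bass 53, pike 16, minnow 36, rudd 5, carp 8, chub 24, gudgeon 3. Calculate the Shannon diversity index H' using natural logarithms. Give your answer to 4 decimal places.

Total N = 78+11+2+53+16+36+5+8+24+3 = 236, so the proportions are 0.330508, 0.04661, 0.008475, 0.224576, 0.067797, 0.152542, 0.021186, 0.033898, 0.101695, 0.012712 (working shown to 6 dp, full precision carried).
Each pᵢ ln pᵢ term: 0.330508×(-1.107123)=-0.365914, 0.04661×(-3.065937)=-0.142904, 0.008475×(-4.770685)=-0.040430, 0.224576×(-1.493540)=-0.335414, 0.067797×(-2.691243)=-0.182457, 0.152542×(-1.880313)=-0.286827, 0.021186×(-3.854394)=-0.081661, 0.033898×(-3.384390)=-0.114725, 0.101695×(-2.285778)=-0.232452, 0.012712×(-4.365220)=-0.055490.
Sum = -1.838273, so H' = 1.8383.

1.8383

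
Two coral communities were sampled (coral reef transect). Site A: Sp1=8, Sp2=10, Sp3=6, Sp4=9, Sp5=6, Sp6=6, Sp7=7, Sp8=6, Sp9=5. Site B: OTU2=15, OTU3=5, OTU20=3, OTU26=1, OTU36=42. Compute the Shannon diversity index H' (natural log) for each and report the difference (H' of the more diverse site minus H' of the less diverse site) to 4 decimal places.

1.1494

Site A: N=63, proportions 0.1269841, 0.1587302, 0.0952381, 0.1428571, 0.0952381, 0.0952381, 0.1111111, 0.0952381, 0.0793651, giving H' = 2.1731793 (working shown to 7 dp, full precision carried).
Site B: N=66, proportions 0.2272727, 0.0757576, 0.0454545, 0.0151515, 0.6363636, giving H' = 1.0238077.
Difference = |2.1731793 − 1.0238077| = 1.1493716, i.e. 1.1494 to 4 decimal places.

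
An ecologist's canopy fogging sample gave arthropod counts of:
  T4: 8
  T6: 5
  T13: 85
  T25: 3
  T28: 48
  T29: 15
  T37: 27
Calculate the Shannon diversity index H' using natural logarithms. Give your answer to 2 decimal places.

Total N = 8+5+85+3+48+15+27 = 191, so the proportions are 0.0419, 0.0262, 0.445, 0.0157, 0.2513, 0.0785, 0.1414 (working shown to 4 dp, full precision carried).
Each pᵢ ln pᵢ term: 0.0419×(-3.1728)=-0.1329, 0.0262×(-3.6428)=-0.0954, 0.445×(-0.8096)=-0.3603, 0.0157×(-4.1537)=-0.0652, 0.2513×(-1.3811)=-0.3471, 0.0785×(-2.5442)=-0.1998, 0.1414×(-1.9564)=-0.2766.
Sum = -1.4772, so H' = 1.48.

1.48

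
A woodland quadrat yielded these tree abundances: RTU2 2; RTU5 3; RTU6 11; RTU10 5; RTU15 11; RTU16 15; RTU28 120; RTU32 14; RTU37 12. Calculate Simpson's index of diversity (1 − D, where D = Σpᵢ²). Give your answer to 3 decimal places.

0.591

Total N = 2+3+11+5+11+15+120+14+12 = 193, so the proportions are 0.01036, 0.01554, 0.05699, 0.02591, 0.05699, 0.07772, 0.62176, 0.07254, 0.06218 (working shown to 5 dp, full precision carried).
D = 0.01036² + 0.01554² + 0.05699² + 0.02591² + 0.05699² + 0.07772² + 0.62176² + 0.07254² + 0.06218² = 0.00011 + 0.00024 + 0.00325 + 0.00067 + 0.00325 + 0.00604 + 0.38659 + 0.00526 + 0.00387 = 0.40927.
So 1 − D = 0.59073, i.e. 0.591 to 3 decimal places.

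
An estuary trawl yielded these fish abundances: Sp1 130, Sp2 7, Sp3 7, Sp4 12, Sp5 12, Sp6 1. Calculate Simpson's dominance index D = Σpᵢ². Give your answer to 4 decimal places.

0.6053

Total N = 130+7+7+12+12+1 = 169, so the proportions are 0.769231, 0.04142, 0.04142, 0.071006, 0.071006, 0.005917 (working shown to 6 dp, full precision carried).
D = 0.769231² + 0.04142² + 0.04142² + 0.071006² + 0.071006² + 0.005917² = 0.591716 + 0.001716 + 0.001716 + 0.005042 + 0.005042 + 0.000035 = 0.605266.
To 4 decimal places, D = 0.6053.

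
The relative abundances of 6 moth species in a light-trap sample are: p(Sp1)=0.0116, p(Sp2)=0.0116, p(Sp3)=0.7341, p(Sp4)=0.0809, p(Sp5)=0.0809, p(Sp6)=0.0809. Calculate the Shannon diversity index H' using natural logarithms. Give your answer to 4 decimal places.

0.9406

Each pᵢ ln pᵢ term (working shown to 6 dp, full precision carried): 0.0116×(-4.456750)=-0.051698, 0.0116×(-4.456750)=-0.051698, 0.7341×(-0.309110)=-0.226918, 0.0809×(-2.514541)=-0.203426, 0.0809×(-2.514541)=-0.203426, 0.0809×(-2.514541)=-0.203426.
Sum = -0.940593, so H' = 0.9406.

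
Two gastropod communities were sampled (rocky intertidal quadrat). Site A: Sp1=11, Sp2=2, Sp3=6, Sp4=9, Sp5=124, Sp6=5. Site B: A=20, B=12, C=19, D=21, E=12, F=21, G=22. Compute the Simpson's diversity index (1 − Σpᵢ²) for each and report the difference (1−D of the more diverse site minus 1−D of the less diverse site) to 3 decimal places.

0.485

Site A: N=157, proportions 0.07006, 0.01274, 0.03822, 0.05732, 0.78981, 0.03185, giving 1−D = 0.36537 (working shown to 5 dp, full precision carried).
Site B: N=127, proportions 0.15748, 0.09449, 0.14961, 0.16535, 0.09449, 0.16535, 0.17323, giving 1−D = 0.85027.
Difference = |0.36537 − 0.85027| = 0.48490, i.e. 0.485 to 3 decimal places.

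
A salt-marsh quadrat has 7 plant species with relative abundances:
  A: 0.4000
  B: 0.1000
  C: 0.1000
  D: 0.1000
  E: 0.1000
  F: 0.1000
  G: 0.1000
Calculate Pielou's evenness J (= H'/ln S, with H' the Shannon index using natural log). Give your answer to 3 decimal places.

H' = −Σ pᵢ ln pᵢ = −((-0.36652) + (-0.23026) + (-0.23026) + (-0.23026) + (-0.23026) + (-0.23026) + (-0.23026)) = 1.74807 (working shown to 5 dp, full precision carried).
With S = 7 species, ln S = 1.94591, so J = 1.74807/1.94591 = 0.89833, i.e. 0.898 to 3 decimal places.

0.898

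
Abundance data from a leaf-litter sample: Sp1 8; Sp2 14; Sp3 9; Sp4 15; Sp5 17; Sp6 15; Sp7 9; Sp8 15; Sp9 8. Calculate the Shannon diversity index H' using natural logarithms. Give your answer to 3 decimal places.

Total N = 8+14+9+15+17+15+9+15+8 = 110, so the proportions are 0.07273, 0.12727, 0.08182, 0.13636, 0.15455, 0.13636, 0.08182, 0.13636, 0.07273 (working shown to 5 dp, full precision carried).
Each pᵢ ln pᵢ term: 0.07273×(-2.62104)=-0.19062, 0.12727×(-2.06142)=-0.26236, 0.08182×(-2.50326)=-0.20481, 0.13636×(-1.99243)=-0.27170, 0.15455×(-1.86727)=-0.28858, 0.13636×(-1.99243)=-0.27170, 0.08182×(-2.50326)=-0.20481, 0.13636×(-1.99243)=-0.27170, 0.07273×(-2.62104)=-0.19062.
Sum = -2.15689, so H' = 2.157.

2.157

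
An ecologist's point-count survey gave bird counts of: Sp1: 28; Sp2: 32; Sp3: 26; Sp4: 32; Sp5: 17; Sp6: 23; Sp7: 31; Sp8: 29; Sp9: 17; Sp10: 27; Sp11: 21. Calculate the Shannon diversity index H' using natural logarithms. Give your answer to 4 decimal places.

Total N = 28+32+26+32+17+23+31+29+17+27+21 = 283, so the proportions are 0.09894, 0.113074, 0.091873, 0.113074, 0.060071, 0.081272, 0.109541, 0.102473, 0.060071, 0.095406, 0.074205 (working shown to 6 dp, full precision carried).
Each pᵢ ln pᵢ term: 0.09894×(-2.313242)=-0.228872, 0.113074×(-2.179711)=-0.246469, 0.091873×(-2.387350)=-0.219333, 0.113074×(-2.179711)=-0.246469, 0.060071×(-2.812234)=-0.168933, 0.081272×(-2.509953)=-0.203989, 0.109541×(-2.211460)=-0.242245, 0.102473×(-2.278151)=-0.233450, 0.060071×(-2.812234)=-0.168933, 0.095406×(-2.349610)=-0.224168, 0.074205×(-2.600924)=-0.193001.
Sum = -2.375861, so H' = 2.3759.

2.3759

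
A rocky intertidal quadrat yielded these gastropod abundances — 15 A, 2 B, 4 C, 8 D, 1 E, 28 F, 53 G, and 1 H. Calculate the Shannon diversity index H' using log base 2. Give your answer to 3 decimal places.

Total N = 15+2+4+8+1+28+53+1 = 112, so the proportions are 0.13393, 0.01786, 0.03571, 0.07143, 0.00893, 0.25, 0.47321, 0.00893 (working shown to 5 dp, full precision carried).
Each pᵢ log₂ pᵢ term: 0.13393×(-2.90046)=-0.38846, 0.01786×(-5.80735)=-0.10370, 0.03571×(-4.80735)=-0.17169, 0.07143×(-3.80735)=-0.27195, 0.00893×(-6.80735)=-0.06078, 0.25×(-2.00000)=-0.50000, 0.47321×(-1.07943)=-0.51080, 0.00893×(-6.80735)=-0.06078.
Sum = -2.06817, so H' = 2.068.

2.068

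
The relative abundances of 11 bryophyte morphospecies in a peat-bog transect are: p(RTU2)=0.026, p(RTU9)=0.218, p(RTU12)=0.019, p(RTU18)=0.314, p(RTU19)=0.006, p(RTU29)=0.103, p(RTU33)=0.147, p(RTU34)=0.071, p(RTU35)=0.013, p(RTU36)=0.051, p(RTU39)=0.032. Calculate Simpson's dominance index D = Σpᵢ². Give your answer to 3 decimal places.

D = 0.026² + 0.218² + 0.019² + 0.314² + 0.006² + 0.103² + 0.147² + 0.071² + 0.013² + 0.051² + 0.032² = 0.00068 + 0.04752 + 0.00036 + 0.09860 + 0.00004 + 0.01061 + 0.02161 + 0.00504 + 0.00017 + 0.00260 + 0.00102 = 0.18825 (working shown to 5 dp, full precision carried).
To 3 decimal places, D = 0.188.

0.188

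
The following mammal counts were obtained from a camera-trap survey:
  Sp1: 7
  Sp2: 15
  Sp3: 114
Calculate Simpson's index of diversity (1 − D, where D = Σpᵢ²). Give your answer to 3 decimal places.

Total N = 7+15+114 = 136, so the proportions are 0.05147, 0.11029, 0.83824 (working shown to 5 dp, full precision carried).
D = 0.05147² + 0.11029² + 0.83824² = 0.00265 + 0.01216 + 0.70264 = 0.71745.
So 1 − D = 0.28255, i.e. 0.283 to 3 decimal places.

0.283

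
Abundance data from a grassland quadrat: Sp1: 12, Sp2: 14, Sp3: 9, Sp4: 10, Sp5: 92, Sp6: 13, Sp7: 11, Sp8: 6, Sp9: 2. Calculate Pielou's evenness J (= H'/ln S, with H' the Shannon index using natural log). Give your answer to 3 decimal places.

0.726

Total N = 12+14+9+10+92+13+11+6+2 = 169, so the proportions are 0.07101, 0.08284, 0.05325, 0.05917, 0.54438, 0.07692, 0.06509, 0.0355, 0.01183 (working shown to 5 dp, full precision carried).
H' = −Σ pᵢ ln pᵢ = −((-0.18781) + (-0.20634) + (-0.15618) + (-0.16730) + (-0.33104) + (-0.19730) + (-0.17782) + (-0.11851) + (-0.05251)) = 1.59482.
With S = 9 species, ln S = 2.19722, so J = 1.59482/2.19722 = 0.72583, i.e. 0.726 to 3 decimal places.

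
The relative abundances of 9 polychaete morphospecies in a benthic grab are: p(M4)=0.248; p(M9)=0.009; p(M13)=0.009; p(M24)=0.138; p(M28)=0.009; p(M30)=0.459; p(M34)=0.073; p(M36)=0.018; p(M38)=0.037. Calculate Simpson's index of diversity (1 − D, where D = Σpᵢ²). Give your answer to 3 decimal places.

D = 0.248² + 0.009² + 0.009² + 0.138² + 0.009² + 0.459² + 0.073² + 0.018² + 0.037² = 0.06150 + 0.00008 + 0.00008 + 0.01904 + 0.00008 + 0.21068 + 0.00533 + 0.00032 + 0.00137 = 0.29849 (working shown to 5 dp, full precision carried).
So 1 − D = 0.70151, i.e. 0.702 to 3 decimal places.

0.702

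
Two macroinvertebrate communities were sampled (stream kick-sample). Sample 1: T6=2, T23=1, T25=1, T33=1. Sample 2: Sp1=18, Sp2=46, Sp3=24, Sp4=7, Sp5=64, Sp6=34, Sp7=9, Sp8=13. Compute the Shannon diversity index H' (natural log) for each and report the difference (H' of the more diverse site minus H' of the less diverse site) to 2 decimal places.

Sample 1: N=5, proportions 0.4, 0.2, 0.2, 0.2, giving H' = 1.3322 (working shown to 4 dp, full precision carried).
Sample 2: N=215, proportions 0.0837, 0.214, 0.1116, 0.0326, 0.2977, 0.1581, 0.0419, 0.0605, giving H' = 1.8487.
Difference = |1.3322 − 1.8487| = 0.5165, i.e. 0.52 to 2 decimal places.

0.52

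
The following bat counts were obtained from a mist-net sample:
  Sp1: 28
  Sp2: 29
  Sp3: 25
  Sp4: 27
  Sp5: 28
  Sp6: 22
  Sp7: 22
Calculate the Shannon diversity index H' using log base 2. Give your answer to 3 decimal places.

2.799

Total N = 28+29+25+27+28+22+22 = 181, so the proportions are 0.1547, 0.16022, 0.13812, 0.14917, 0.1547, 0.12155, 0.12155 (working shown to 5 dp, full precision carried).
Each pᵢ log₂ pᵢ term: 0.1547×(-2.69249)=-0.41652, 0.16022×(-2.64186)=-0.42328, 0.13812×(-2.85599)=-0.39447, 0.14917×(-2.74496)=-0.40947, 0.1547×(-2.69249)=-0.41652, 0.12155×(-3.04041)=-0.36955, 0.12155×(-3.04041)=-0.36955.
Sum = -2.79937, so H' = 2.799.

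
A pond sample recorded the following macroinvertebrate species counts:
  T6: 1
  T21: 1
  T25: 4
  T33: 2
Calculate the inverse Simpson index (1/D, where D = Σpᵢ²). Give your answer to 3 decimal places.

Total N = 1+1+4+2 = 8, so the proportions are 0.125, 0.125, 0.5, 0.25 (working shown to 6 dp, full precision carried).
D = 0.125² + 0.125² + 0.5² + 0.25² = 0.015625 + 0.015625 + 0.250000 + 0.062500 = 0.343750.
So 1/D = 2.90909, i.e. 2.909 to 3 decimal places.

2.909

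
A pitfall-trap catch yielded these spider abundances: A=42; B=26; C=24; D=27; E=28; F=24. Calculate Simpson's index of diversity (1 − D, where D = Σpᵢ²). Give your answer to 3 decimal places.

Total N = 42+26+24+27+28+24 = 171, so the proportions are 0.24561, 0.15205, 0.14035, 0.15789, 0.16374, 0.14035 (working shown to 5 dp, full precision carried).
D = 0.24561² + 0.15205² + 0.14035² + 0.15789² + 0.16374² + 0.14035² = 0.06033 + 0.02312 + 0.01970 + 0.02493 + 0.02681 + 0.01970 = 0.17458.
So 1 − D = 0.82542, i.e. 0.825 to 3 decimal places.

0.825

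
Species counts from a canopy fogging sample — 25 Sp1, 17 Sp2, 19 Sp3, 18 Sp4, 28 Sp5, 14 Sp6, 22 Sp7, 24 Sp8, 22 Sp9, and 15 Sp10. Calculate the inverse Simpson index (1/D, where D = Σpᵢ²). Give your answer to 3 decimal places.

9.571

Total N = 25+17+19+18+28+14+22+24+22+15 = 204, so the proportions are 0.122549, 0.0833333, 0.0931373, 0.0882353, 0.1372549, 0.0686275, 0.1078431, 0.1176471, 0.1078431, 0.0735294 (working shown to 7 dp, full precision carried).
D = 0.122549² + 0.0833333² + 0.0931373² + 0.0882353² + 0.1372549² + 0.0686275² + 0.1078431² + 0.1176471² + 0.1078431² + 0.0735294² = 0.0150183 + 0.0069444 + 0.0086745 + 0.0077855 + 0.0188389 + 0.0047097 + 0.0116301 + 0.0138408 + 0.0116301 + 0.0054066 = 0.1044790.
So 1/D = 9.57130, i.e. 9.571 to 3 decimal places.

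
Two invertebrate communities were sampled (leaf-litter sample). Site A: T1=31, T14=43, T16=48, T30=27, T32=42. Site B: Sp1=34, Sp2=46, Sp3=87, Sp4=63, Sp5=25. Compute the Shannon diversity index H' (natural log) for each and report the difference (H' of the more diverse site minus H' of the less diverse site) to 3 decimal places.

Site A: N=191, proportions 0.1623, 0.22513, 0.25131, 0.14136, 0.2199, giving H' = 1.58750 (working shown to 5 dp, full precision carried).
Site B: N=255, proportions 0.13333, 0.18039, 0.34118, 0.24706, 0.09804, giving H' = 1.51759.
Difference = |1.58750 − 1.51759| = 0.06991, i.e. 0.070 to 3 decimal places.

0.070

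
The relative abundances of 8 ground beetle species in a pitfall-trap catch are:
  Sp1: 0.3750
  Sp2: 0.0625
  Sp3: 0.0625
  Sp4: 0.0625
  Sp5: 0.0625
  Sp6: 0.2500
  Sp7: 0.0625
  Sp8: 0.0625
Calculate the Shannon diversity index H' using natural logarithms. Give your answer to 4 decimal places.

1.7541

Each pᵢ ln pᵢ term (working shown to 6 dp, full precision carried): 0.375×(-0.980829)=-0.367811, 0.0625×(-2.772589)=-0.173287, 0.0625×(-2.772589)=-0.173287, 0.0625×(-2.772589)=-0.173287, 0.0625×(-2.772589)=-0.173287, 0.25×(-1.386294)=-0.346574, 0.0625×(-2.772589)=-0.173287, 0.0625×(-2.772589)=-0.173287.
Sum = -1.754105, so H' = 1.7541.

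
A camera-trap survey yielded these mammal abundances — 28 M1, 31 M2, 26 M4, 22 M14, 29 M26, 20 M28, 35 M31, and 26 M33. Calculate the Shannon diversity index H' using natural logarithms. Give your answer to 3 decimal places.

Total N = 28+31+26+22+29+20+35+26 = 217, so the proportions are 0.12903, 0.14286, 0.11982, 0.10138, 0.13364, 0.09217, 0.16129, 0.11982 (working shown to 5 dp, full precision carried).
Each pᵢ ln pᵢ term: 0.12903×(-2.04769)=-0.26422, 0.14286×(-1.94591)=-0.27799, 0.11982×(-2.12180)=-0.25422, 0.10138×(-2.28885)=-0.23205, 0.13364×(-2.01260)=-0.26897, 0.09217×(-2.38417)=-0.21974, 0.16129×(-1.82455)=-0.29428, 0.11982×(-2.12180)=-0.25422.
Sum = -2.06569, so H' = 2.066.

2.066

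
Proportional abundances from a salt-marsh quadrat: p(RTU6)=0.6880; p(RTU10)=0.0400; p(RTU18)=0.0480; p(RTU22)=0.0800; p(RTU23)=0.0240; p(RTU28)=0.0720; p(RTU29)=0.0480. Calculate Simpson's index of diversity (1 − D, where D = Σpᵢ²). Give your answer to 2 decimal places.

D = 0.688² + 0.04² + 0.048² + 0.08² + 0.024² + 0.072² + 0.048² = 0.4733 + 0.0016 + 0.0023 + 0.0064 + 0.0006 + 0.0052 + 0.0023 = 0.4917 (working shown to 4 dp, full precision carried).
So 1 − D = 0.5083, i.e. 0.51 to 2 decimal places.

0.51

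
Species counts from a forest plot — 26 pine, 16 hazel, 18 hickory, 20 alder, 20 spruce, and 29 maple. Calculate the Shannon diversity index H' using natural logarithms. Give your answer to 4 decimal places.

Total N = 26+16+18+20+20+29 = 129, so the proportions are 0.20155, 0.124031, 0.139535, 0.155039, 0.155039, 0.224806 (working shown to 6 dp, full precision carried).
Each pᵢ ln pᵢ term: 0.20155×(-1.601716)=-0.322826, 0.124031×(-2.087224)=-0.258880, 0.139535×(-1.969441)=-0.274806, 0.155039×(-1.864080)=-0.289005, 0.155039×(-1.864080)=-0.289005, 0.224806×(-1.492517)=-0.335527.
Sum = -1.770049, so H' = 1.7700.

1.7700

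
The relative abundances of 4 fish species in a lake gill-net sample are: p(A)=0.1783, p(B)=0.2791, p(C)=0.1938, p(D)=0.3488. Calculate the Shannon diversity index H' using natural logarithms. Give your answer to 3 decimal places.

Each pᵢ ln pᵢ term (working shown to 5 dp, full precision carried): 0.1783×(-1.72429)=-0.30744, 0.2791×(-1.27619)=-0.35618, 0.1938×(-1.64093)=-0.31801, 0.3488×(-1.05326)=-0.36738.
Sum = -1.34901, so H' = 1.349.

1.349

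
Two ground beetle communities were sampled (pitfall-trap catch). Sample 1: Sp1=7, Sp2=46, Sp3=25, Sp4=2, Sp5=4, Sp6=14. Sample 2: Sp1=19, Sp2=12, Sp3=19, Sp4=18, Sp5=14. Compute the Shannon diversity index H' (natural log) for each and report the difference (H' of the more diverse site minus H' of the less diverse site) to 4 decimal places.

Sample 1: N=98, proportions 0.0714286, 0.4693878, 0.255102, 0.0204082, 0.0408163, 0.1428571, giving H' = 1.3799772 (working shown to 7 dp, full precision carried).
Sample 2: N=82, proportions 0.2317073, 0.1463415, 0.2317073, 0.2195122, 0.1707317, giving H' = 1.5935356.
Difference = |1.3799772 − 1.5935356| = 0.2135584, i.e. 0.2136 to 4 decimal places.

0.2136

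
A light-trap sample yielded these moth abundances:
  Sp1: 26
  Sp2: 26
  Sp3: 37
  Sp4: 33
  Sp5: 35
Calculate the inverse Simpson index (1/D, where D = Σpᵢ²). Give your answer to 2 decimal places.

4.90

Total N = 26+26+37+33+35 = 157, so the proportions are 0.165605, 0.165605, 0.235669, 0.210191, 0.22293 (working shown to 6 dp, full precision carried).
D = 0.165605² + 0.165605² + 0.235669² + 0.210191² + 0.22293² = 0.027425 + 0.027425 + 0.055540 + 0.044180 + 0.049698 = 0.204268.
So 1/D = 4.8955, i.e. 4.90 to 2 decimal places.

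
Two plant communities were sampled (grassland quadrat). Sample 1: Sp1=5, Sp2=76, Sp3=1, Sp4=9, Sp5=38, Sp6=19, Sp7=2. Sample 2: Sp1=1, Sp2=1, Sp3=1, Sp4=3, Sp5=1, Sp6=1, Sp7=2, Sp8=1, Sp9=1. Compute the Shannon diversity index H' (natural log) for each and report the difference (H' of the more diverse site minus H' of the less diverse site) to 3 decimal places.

0.768

Sample 1: N=150, proportions 0.03333, 0.50667, 0.00667, 0.06, 0.25333, 0.12667, 0.01333, giving H' = 1.32719 (working shown to 5 dp, full precision carried).
Sample 2: N=12, proportions 0.08333, 0.08333, 0.08333, 0.25, 0.08333, 0.08333, 0.16667, 0.08333, 0.08333, giving H' = 2.09473.
Difference = |1.32719 − 2.09473| = 0.76754, i.e. 0.768 to 3 decimal places.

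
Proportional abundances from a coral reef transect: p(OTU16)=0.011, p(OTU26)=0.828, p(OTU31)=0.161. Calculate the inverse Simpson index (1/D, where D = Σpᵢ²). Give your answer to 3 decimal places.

D = 0.011² + 0.828² + 0.161² = 0.000121 + 0.685584 + 0.025921 = 0.711626 (working shown to 6 dp, full precision carried).
So 1/D = 1.40523, i.e. 1.405 to 3 decimal places.

1.405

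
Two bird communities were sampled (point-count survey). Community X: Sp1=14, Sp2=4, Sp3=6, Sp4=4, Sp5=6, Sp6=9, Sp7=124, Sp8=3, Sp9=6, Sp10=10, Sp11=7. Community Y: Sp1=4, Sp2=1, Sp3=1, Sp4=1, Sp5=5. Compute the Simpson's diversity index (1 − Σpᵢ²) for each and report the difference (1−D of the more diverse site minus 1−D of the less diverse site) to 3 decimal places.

0.123

Community X: N=193, proportions 0.07254, 0.02073, 0.03109, 0.02073, 0.03109, 0.04663, 0.64249, 0.01554, 0.03109, 0.05181, 0.03627, giving 1−D = 0.57177 (working shown to 5 dp, full precision carried).
Community Y: N=12, proportions 0.33333, 0.08333, 0.08333, 0.08333, 0.41667, giving 1−D = 0.69444.
Difference = |0.57177 − 0.69444| = 0.12267, i.e. 0.123 to 3 decimal places.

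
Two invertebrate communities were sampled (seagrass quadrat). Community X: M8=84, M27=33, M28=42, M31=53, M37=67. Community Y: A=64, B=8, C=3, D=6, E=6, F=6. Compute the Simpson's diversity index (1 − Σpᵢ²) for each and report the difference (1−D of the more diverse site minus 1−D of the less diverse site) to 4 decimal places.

Community X: N=279, proportions 0.301075, 0.11828, 0.150538, 0.189964, 0.240143, giving 1−D = 0.778947 (working shown to 6 dp, full precision carried).
Community Y: N=93, proportions 0.688172, 0.086022, 0.032258, 0.064516, 0.064516, 0.064516, giving 1−D = 0.505492.
Difference = |0.778947 − 0.505492| = 0.273455, i.e. 0.2735 to 4 decimal places.

0.2735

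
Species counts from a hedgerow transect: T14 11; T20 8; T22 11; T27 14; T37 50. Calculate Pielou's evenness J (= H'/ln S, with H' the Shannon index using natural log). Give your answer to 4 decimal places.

Total N = 11+8+11+14+50 = 94, so the proportions are 0.117021, 0.085106, 0.117021, 0.148936, 0.531915 (working shown to 6 dp, full precision carried).
H' = −Σ pᵢ ln pᵢ = −((-0.251057) + (-0.209690) + (-0.251057) + (-0.283610) + (-0.335783)) = 1.331197.
With S = 5 species, ln S = 1.609438, so J = 1.331197/1.609438 = 0.827119, i.e. 0.8271 to 4 decimal places.

0.8271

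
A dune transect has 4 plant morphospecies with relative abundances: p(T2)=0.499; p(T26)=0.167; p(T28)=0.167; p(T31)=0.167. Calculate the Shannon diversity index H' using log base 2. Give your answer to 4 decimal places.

Each pᵢ log₂ pᵢ term (working shown to 6 dp, full precision carried): 0.499×(-1.002888)=-0.500441, 0.167×(-2.582080)=-0.431207, 0.167×(-2.582080)=-0.431207, 0.167×(-2.582080)=-0.431207.
Sum = -1.794063, so H' = 1.7941.

1.7941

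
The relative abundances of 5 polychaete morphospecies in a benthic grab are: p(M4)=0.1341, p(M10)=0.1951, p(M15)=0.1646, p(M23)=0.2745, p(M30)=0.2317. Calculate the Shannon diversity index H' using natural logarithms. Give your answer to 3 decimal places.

Each pᵢ ln pᵢ term (working shown to 5 dp, full precision carried): 0.1341×(-2.00917)=-0.26943, 0.1951×(-1.63424)=-0.31884, 0.1646×(-1.80424)=-0.29698, 0.2745×(-1.29280)=-0.35487, 0.2317×(-1.46231)=-0.33882.
Sum = -1.57894, so H' = 1.579.

1.579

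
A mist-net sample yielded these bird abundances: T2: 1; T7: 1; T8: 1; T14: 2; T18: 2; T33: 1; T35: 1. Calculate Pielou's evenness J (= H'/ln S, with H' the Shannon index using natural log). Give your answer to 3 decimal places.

0.971

Total N = 1+1+1+2+2+1+1 = 9, so the proportions are 0.11111, 0.11111, 0.11111, 0.22222, 0.22222, 0.11111, 0.11111 (working shown to 5 dp, full precision carried).
H' = −Σ pᵢ ln pᵢ = −((-0.24414) + (-0.24414) + (-0.24414) + (-0.33424) + (-0.33424) + (-0.24414) + (-0.24414)) = 1.88916.
With S = 7 species, ln S = 1.94591, so J = 1.88916/1.94591 = 0.97084, i.e. 0.971 to 3 decimal places.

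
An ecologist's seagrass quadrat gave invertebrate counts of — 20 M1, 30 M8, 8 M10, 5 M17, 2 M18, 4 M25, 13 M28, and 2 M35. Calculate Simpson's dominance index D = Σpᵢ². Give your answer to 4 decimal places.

0.2242

Total N = 20+30+8+5+2+4+13+2 = 84, so the proportions are 0.238095, 0.357143, 0.095238, 0.059524, 0.02381, 0.047619, 0.154762, 0.02381 (working shown to 6 dp, full precision carried).
D = 0.238095² + 0.357143² + 0.095238² + 0.059524² + 0.02381² + 0.047619² + 0.154762² + 0.02381² = 0.056689 + 0.127551 + 0.009070 + 0.003543 + 0.000567 + 0.002268 + 0.023951 + 0.000567 = 0.224206.
To 4 decimal places, D = 0.2242.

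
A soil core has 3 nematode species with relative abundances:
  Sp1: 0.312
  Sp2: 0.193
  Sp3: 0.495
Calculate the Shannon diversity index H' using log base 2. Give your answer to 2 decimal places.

1.48

Each pᵢ log₂ pᵢ term (working shown to 4 dp, full precision carried): 0.312×(-1.6804)=-0.5243, 0.193×(-2.3733)=-0.4581, 0.495×(-1.0145)=-0.5022.
Sum = -1.4845, so H' = 1.48.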